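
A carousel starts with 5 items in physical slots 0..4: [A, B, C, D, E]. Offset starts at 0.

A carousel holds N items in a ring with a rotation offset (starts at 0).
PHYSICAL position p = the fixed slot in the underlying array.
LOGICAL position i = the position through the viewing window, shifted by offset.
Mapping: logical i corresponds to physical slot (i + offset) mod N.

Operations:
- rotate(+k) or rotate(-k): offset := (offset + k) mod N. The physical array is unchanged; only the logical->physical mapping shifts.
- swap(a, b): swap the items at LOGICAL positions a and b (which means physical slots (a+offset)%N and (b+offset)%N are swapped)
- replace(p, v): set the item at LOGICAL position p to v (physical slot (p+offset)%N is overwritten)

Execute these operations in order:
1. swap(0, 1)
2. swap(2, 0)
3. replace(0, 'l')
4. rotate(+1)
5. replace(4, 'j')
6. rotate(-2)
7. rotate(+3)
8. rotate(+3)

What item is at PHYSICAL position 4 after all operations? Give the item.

Answer: E

Derivation:
After op 1 (swap(0, 1)): offset=0, physical=[B,A,C,D,E], logical=[B,A,C,D,E]
After op 2 (swap(2, 0)): offset=0, physical=[C,A,B,D,E], logical=[C,A,B,D,E]
After op 3 (replace(0, 'l')): offset=0, physical=[l,A,B,D,E], logical=[l,A,B,D,E]
After op 4 (rotate(+1)): offset=1, physical=[l,A,B,D,E], logical=[A,B,D,E,l]
After op 5 (replace(4, 'j')): offset=1, physical=[j,A,B,D,E], logical=[A,B,D,E,j]
After op 6 (rotate(-2)): offset=4, physical=[j,A,B,D,E], logical=[E,j,A,B,D]
After op 7 (rotate(+3)): offset=2, physical=[j,A,B,D,E], logical=[B,D,E,j,A]
After op 8 (rotate(+3)): offset=0, physical=[j,A,B,D,E], logical=[j,A,B,D,E]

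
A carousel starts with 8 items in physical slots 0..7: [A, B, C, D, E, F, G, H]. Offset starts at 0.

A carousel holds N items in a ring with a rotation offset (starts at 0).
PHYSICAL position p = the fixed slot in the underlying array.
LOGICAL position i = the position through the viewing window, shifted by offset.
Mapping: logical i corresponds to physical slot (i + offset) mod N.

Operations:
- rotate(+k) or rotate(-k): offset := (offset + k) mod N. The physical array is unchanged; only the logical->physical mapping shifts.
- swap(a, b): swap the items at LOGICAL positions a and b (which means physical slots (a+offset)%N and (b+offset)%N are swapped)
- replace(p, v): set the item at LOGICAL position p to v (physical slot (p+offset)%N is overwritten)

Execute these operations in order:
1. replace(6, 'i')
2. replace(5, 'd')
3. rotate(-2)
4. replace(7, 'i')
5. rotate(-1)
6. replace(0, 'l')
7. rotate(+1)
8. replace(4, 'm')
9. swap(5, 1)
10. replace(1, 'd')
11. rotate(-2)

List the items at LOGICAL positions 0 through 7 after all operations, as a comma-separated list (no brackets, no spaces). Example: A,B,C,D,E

After op 1 (replace(6, 'i')): offset=0, physical=[A,B,C,D,E,F,i,H], logical=[A,B,C,D,E,F,i,H]
After op 2 (replace(5, 'd')): offset=0, physical=[A,B,C,D,E,d,i,H], logical=[A,B,C,D,E,d,i,H]
After op 3 (rotate(-2)): offset=6, physical=[A,B,C,D,E,d,i,H], logical=[i,H,A,B,C,D,E,d]
After op 4 (replace(7, 'i')): offset=6, physical=[A,B,C,D,E,i,i,H], logical=[i,H,A,B,C,D,E,i]
After op 5 (rotate(-1)): offset=5, physical=[A,B,C,D,E,i,i,H], logical=[i,i,H,A,B,C,D,E]
After op 6 (replace(0, 'l')): offset=5, physical=[A,B,C,D,E,l,i,H], logical=[l,i,H,A,B,C,D,E]
After op 7 (rotate(+1)): offset=6, physical=[A,B,C,D,E,l,i,H], logical=[i,H,A,B,C,D,E,l]
After op 8 (replace(4, 'm')): offset=6, physical=[A,B,m,D,E,l,i,H], logical=[i,H,A,B,m,D,E,l]
After op 9 (swap(5, 1)): offset=6, physical=[A,B,m,H,E,l,i,D], logical=[i,D,A,B,m,H,E,l]
After op 10 (replace(1, 'd')): offset=6, physical=[A,B,m,H,E,l,i,d], logical=[i,d,A,B,m,H,E,l]
After op 11 (rotate(-2)): offset=4, physical=[A,B,m,H,E,l,i,d], logical=[E,l,i,d,A,B,m,H]

Answer: E,l,i,d,A,B,m,H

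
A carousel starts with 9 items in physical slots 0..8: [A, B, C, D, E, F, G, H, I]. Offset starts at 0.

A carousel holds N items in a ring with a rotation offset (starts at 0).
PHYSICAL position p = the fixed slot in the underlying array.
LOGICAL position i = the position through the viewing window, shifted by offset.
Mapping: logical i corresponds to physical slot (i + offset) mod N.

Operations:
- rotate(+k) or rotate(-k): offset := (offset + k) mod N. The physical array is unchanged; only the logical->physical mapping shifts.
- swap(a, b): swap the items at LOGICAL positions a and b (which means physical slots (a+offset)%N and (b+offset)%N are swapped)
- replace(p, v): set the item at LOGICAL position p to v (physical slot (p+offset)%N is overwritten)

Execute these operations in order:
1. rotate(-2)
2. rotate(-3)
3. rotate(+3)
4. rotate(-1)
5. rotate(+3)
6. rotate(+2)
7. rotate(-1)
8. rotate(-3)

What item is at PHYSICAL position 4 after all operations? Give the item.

Answer: E

Derivation:
After op 1 (rotate(-2)): offset=7, physical=[A,B,C,D,E,F,G,H,I], logical=[H,I,A,B,C,D,E,F,G]
After op 2 (rotate(-3)): offset=4, physical=[A,B,C,D,E,F,G,H,I], logical=[E,F,G,H,I,A,B,C,D]
After op 3 (rotate(+3)): offset=7, physical=[A,B,C,D,E,F,G,H,I], logical=[H,I,A,B,C,D,E,F,G]
After op 4 (rotate(-1)): offset=6, physical=[A,B,C,D,E,F,G,H,I], logical=[G,H,I,A,B,C,D,E,F]
After op 5 (rotate(+3)): offset=0, physical=[A,B,C,D,E,F,G,H,I], logical=[A,B,C,D,E,F,G,H,I]
After op 6 (rotate(+2)): offset=2, physical=[A,B,C,D,E,F,G,H,I], logical=[C,D,E,F,G,H,I,A,B]
After op 7 (rotate(-1)): offset=1, physical=[A,B,C,D,E,F,G,H,I], logical=[B,C,D,E,F,G,H,I,A]
After op 8 (rotate(-3)): offset=7, physical=[A,B,C,D,E,F,G,H,I], logical=[H,I,A,B,C,D,E,F,G]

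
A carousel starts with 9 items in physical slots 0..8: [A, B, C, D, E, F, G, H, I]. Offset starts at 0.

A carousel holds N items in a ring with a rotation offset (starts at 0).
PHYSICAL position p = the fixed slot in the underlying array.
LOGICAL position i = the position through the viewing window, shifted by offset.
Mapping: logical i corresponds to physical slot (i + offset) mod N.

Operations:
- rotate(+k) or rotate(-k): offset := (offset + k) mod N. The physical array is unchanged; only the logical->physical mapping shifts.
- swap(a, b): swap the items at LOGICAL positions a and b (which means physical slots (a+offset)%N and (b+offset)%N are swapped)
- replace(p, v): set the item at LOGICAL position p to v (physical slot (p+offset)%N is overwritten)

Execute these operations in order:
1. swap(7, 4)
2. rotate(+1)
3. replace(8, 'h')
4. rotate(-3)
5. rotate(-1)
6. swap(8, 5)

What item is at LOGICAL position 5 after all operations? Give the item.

After op 1 (swap(7, 4)): offset=0, physical=[A,B,C,D,H,F,G,E,I], logical=[A,B,C,D,H,F,G,E,I]
After op 2 (rotate(+1)): offset=1, physical=[A,B,C,D,H,F,G,E,I], logical=[B,C,D,H,F,G,E,I,A]
After op 3 (replace(8, 'h')): offset=1, physical=[h,B,C,D,H,F,G,E,I], logical=[B,C,D,H,F,G,E,I,h]
After op 4 (rotate(-3)): offset=7, physical=[h,B,C,D,H,F,G,E,I], logical=[E,I,h,B,C,D,H,F,G]
After op 5 (rotate(-1)): offset=6, physical=[h,B,C,D,H,F,G,E,I], logical=[G,E,I,h,B,C,D,H,F]
After op 6 (swap(8, 5)): offset=6, physical=[h,B,F,D,H,C,G,E,I], logical=[G,E,I,h,B,F,D,H,C]

Answer: F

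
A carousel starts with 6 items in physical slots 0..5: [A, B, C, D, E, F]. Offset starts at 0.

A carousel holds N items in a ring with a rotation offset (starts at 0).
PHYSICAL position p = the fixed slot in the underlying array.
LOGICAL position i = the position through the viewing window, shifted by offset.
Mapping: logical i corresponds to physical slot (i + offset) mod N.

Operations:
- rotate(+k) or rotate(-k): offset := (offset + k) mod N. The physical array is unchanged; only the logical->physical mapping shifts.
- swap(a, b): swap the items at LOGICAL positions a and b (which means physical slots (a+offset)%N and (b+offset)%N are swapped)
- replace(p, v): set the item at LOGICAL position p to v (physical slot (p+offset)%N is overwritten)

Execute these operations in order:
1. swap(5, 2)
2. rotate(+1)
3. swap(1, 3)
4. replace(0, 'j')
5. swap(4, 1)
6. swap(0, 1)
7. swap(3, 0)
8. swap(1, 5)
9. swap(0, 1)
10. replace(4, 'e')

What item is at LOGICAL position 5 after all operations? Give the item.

Answer: j

Derivation:
After op 1 (swap(5, 2)): offset=0, physical=[A,B,F,D,E,C], logical=[A,B,F,D,E,C]
After op 2 (rotate(+1)): offset=1, physical=[A,B,F,D,E,C], logical=[B,F,D,E,C,A]
After op 3 (swap(1, 3)): offset=1, physical=[A,B,E,D,F,C], logical=[B,E,D,F,C,A]
After op 4 (replace(0, 'j')): offset=1, physical=[A,j,E,D,F,C], logical=[j,E,D,F,C,A]
After op 5 (swap(4, 1)): offset=1, physical=[A,j,C,D,F,E], logical=[j,C,D,F,E,A]
After op 6 (swap(0, 1)): offset=1, physical=[A,C,j,D,F,E], logical=[C,j,D,F,E,A]
After op 7 (swap(3, 0)): offset=1, physical=[A,F,j,D,C,E], logical=[F,j,D,C,E,A]
After op 8 (swap(1, 5)): offset=1, physical=[j,F,A,D,C,E], logical=[F,A,D,C,E,j]
After op 9 (swap(0, 1)): offset=1, physical=[j,A,F,D,C,E], logical=[A,F,D,C,E,j]
After op 10 (replace(4, 'e')): offset=1, physical=[j,A,F,D,C,e], logical=[A,F,D,C,e,j]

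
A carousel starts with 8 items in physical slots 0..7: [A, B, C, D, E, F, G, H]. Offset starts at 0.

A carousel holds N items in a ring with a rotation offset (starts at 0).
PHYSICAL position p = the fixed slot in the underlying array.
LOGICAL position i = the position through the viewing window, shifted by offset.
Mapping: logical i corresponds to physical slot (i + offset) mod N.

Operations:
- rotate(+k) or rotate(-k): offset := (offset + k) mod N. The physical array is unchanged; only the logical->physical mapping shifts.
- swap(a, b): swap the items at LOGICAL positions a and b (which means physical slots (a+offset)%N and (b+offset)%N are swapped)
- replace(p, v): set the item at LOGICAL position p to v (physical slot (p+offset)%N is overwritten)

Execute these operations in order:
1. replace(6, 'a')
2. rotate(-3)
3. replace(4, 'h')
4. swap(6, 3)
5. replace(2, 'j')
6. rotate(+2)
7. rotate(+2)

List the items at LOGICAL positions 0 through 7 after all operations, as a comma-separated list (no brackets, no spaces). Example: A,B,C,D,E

After op 1 (replace(6, 'a')): offset=0, physical=[A,B,C,D,E,F,a,H], logical=[A,B,C,D,E,F,a,H]
After op 2 (rotate(-3)): offset=5, physical=[A,B,C,D,E,F,a,H], logical=[F,a,H,A,B,C,D,E]
After op 3 (replace(4, 'h')): offset=5, physical=[A,h,C,D,E,F,a,H], logical=[F,a,H,A,h,C,D,E]
After op 4 (swap(6, 3)): offset=5, physical=[D,h,C,A,E,F,a,H], logical=[F,a,H,D,h,C,A,E]
After op 5 (replace(2, 'j')): offset=5, physical=[D,h,C,A,E,F,a,j], logical=[F,a,j,D,h,C,A,E]
After op 6 (rotate(+2)): offset=7, physical=[D,h,C,A,E,F,a,j], logical=[j,D,h,C,A,E,F,a]
After op 7 (rotate(+2)): offset=1, physical=[D,h,C,A,E,F,a,j], logical=[h,C,A,E,F,a,j,D]

Answer: h,C,A,E,F,a,j,D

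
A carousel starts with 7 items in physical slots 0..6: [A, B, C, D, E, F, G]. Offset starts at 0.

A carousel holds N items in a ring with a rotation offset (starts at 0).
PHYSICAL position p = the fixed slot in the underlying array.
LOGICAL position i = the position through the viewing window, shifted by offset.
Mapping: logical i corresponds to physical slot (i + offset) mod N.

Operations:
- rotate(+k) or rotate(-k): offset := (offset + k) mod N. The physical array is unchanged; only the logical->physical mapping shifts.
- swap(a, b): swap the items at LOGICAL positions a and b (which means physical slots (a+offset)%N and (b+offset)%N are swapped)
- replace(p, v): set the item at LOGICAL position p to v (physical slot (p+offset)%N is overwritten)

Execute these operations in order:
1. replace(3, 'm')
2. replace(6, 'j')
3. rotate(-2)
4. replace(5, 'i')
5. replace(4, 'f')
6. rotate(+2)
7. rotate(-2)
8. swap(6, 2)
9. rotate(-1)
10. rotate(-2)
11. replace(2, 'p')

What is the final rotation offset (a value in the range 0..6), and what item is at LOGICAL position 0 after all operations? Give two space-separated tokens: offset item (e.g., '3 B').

After op 1 (replace(3, 'm')): offset=0, physical=[A,B,C,m,E,F,G], logical=[A,B,C,m,E,F,G]
After op 2 (replace(6, 'j')): offset=0, physical=[A,B,C,m,E,F,j], logical=[A,B,C,m,E,F,j]
After op 3 (rotate(-2)): offset=5, physical=[A,B,C,m,E,F,j], logical=[F,j,A,B,C,m,E]
After op 4 (replace(5, 'i')): offset=5, physical=[A,B,C,i,E,F,j], logical=[F,j,A,B,C,i,E]
After op 5 (replace(4, 'f')): offset=5, physical=[A,B,f,i,E,F,j], logical=[F,j,A,B,f,i,E]
After op 6 (rotate(+2)): offset=0, physical=[A,B,f,i,E,F,j], logical=[A,B,f,i,E,F,j]
After op 7 (rotate(-2)): offset=5, physical=[A,B,f,i,E,F,j], logical=[F,j,A,B,f,i,E]
After op 8 (swap(6, 2)): offset=5, physical=[E,B,f,i,A,F,j], logical=[F,j,E,B,f,i,A]
After op 9 (rotate(-1)): offset=4, physical=[E,B,f,i,A,F,j], logical=[A,F,j,E,B,f,i]
After op 10 (rotate(-2)): offset=2, physical=[E,B,f,i,A,F,j], logical=[f,i,A,F,j,E,B]
After op 11 (replace(2, 'p')): offset=2, physical=[E,B,f,i,p,F,j], logical=[f,i,p,F,j,E,B]

Answer: 2 f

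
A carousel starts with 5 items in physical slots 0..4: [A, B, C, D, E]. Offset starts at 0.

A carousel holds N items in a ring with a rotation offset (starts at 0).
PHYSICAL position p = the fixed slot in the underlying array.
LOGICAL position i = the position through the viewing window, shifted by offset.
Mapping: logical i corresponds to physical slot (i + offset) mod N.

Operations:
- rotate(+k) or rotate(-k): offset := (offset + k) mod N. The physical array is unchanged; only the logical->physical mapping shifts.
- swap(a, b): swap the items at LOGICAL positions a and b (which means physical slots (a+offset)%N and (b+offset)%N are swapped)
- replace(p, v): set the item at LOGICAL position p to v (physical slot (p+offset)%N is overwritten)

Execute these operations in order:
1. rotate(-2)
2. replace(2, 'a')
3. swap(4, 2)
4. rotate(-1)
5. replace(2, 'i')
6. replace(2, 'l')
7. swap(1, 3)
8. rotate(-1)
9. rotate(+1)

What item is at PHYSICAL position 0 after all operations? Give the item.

After op 1 (rotate(-2)): offset=3, physical=[A,B,C,D,E], logical=[D,E,A,B,C]
After op 2 (replace(2, 'a')): offset=3, physical=[a,B,C,D,E], logical=[D,E,a,B,C]
After op 3 (swap(4, 2)): offset=3, physical=[C,B,a,D,E], logical=[D,E,C,B,a]
After op 4 (rotate(-1)): offset=2, physical=[C,B,a,D,E], logical=[a,D,E,C,B]
After op 5 (replace(2, 'i')): offset=2, physical=[C,B,a,D,i], logical=[a,D,i,C,B]
After op 6 (replace(2, 'l')): offset=2, physical=[C,B,a,D,l], logical=[a,D,l,C,B]
After op 7 (swap(1, 3)): offset=2, physical=[D,B,a,C,l], logical=[a,C,l,D,B]
After op 8 (rotate(-1)): offset=1, physical=[D,B,a,C,l], logical=[B,a,C,l,D]
After op 9 (rotate(+1)): offset=2, physical=[D,B,a,C,l], logical=[a,C,l,D,B]

Answer: D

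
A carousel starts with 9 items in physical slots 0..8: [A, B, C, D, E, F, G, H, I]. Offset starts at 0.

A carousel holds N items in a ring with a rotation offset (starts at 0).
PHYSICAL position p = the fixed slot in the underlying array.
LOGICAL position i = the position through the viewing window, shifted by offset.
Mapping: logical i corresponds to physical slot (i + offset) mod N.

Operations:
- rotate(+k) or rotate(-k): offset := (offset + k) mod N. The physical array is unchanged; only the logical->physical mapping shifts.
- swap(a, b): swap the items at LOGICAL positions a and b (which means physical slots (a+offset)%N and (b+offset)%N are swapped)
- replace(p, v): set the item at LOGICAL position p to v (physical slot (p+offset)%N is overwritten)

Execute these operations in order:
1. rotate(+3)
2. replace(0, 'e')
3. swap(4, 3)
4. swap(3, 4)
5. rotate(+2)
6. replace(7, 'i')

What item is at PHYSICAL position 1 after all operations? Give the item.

Answer: B

Derivation:
After op 1 (rotate(+3)): offset=3, physical=[A,B,C,D,E,F,G,H,I], logical=[D,E,F,G,H,I,A,B,C]
After op 2 (replace(0, 'e')): offset=3, physical=[A,B,C,e,E,F,G,H,I], logical=[e,E,F,G,H,I,A,B,C]
After op 3 (swap(4, 3)): offset=3, physical=[A,B,C,e,E,F,H,G,I], logical=[e,E,F,H,G,I,A,B,C]
After op 4 (swap(3, 4)): offset=3, physical=[A,B,C,e,E,F,G,H,I], logical=[e,E,F,G,H,I,A,B,C]
After op 5 (rotate(+2)): offset=5, physical=[A,B,C,e,E,F,G,H,I], logical=[F,G,H,I,A,B,C,e,E]
After op 6 (replace(7, 'i')): offset=5, physical=[A,B,C,i,E,F,G,H,I], logical=[F,G,H,I,A,B,C,i,E]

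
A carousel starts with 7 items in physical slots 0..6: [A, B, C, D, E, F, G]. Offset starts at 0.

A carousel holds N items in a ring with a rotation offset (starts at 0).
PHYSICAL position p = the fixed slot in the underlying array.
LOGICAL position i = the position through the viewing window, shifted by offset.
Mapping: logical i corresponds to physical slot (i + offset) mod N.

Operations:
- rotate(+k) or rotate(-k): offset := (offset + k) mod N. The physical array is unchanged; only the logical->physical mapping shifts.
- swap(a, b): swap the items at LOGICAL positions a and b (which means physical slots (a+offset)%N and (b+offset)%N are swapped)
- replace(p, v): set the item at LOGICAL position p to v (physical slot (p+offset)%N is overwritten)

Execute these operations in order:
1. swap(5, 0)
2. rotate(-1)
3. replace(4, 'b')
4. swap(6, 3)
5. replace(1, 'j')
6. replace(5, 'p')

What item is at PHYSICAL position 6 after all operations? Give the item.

Answer: G

Derivation:
After op 1 (swap(5, 0)): offset=0, physical=[F,B,C,D,E,A,G], logical=[F,B,C,D,E,A,G]
After op 2 (rotate(-1)): offset=6, physical=[F,B,C,D,E,A,G], logical=[G,F,B,C,D,E,A]
After op 3 (replace(4, 'b')): offset=6, physical=[F,B,C,b,E,A,G], logical=[G,F,B,C,b,E,A]
After op 4 (swap(6, 3)): offset=6, physical=[F,B,A,b,E,C,G], logical=[G,F,B,A,b,E,C]
After op 5 (replace(1, 'j')): offset=6, physical=[j,B,A,b,E,C,G], logical=[G,j,B,A,b,E,C]
After op 6 (replace(5, 'p')): offset=6, physical=[j,B,A,b,p,C,G], logical=[G,j,B,A,b,p,C]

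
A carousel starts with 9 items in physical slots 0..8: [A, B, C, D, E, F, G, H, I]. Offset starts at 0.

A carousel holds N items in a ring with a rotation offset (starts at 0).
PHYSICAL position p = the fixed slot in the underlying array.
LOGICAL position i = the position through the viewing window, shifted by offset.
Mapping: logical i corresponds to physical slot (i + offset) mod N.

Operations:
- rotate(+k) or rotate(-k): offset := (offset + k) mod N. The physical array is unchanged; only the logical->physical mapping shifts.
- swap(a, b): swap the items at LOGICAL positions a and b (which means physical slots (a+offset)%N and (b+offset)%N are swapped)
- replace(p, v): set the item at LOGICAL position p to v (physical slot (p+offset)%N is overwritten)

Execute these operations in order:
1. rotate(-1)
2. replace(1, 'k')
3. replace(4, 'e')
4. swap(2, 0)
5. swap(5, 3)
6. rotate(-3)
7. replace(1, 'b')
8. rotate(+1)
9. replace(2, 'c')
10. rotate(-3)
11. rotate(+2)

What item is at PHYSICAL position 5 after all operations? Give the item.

Answer: F

Derivation:
After op 1 (rotate(-1)): offset=8, physical=[A,B,C,D,E,F,G,H,I], logical=[I,A,B,C,D,E,F,G,H]
After op 2 (replace(1, 'k')): offset=8, physical=[k,B,C,D,E,F,G,H,I], logical=[I,k,B,C,D,E,F,G,H]
After op 3 (replace(4, 'e')): offset=8, physical=[k,B,C,e,E,F,G,H,I], logical=[I,k,B,C,e,E,F,G,H]
After op 4 (swap(2, 0)): offset=8, physical=[k,I,C,e,E,F,G,H,B], logical=[B,k,I,C,e,E,F,G,H]
After op 5 (swap(5, 3)): offset=8, physical=[k,I,E,e,C,F,G,H,B], logical=[B,k,I,E,e,C,F,G,H]
After op 6 (rotate(-3)): offset=5, physical=[k,I,E,e,C,F,G,H,B], logical=[F,G,H,B,k,I,E,e,C]
After op 7 (replace(1, 'b')): offset=5, physical=[k,I,E,e,C,F,b,H,B], logical=[F,b,H,B,k,I,E,e,C]
After op 8 (rotate(+1)): offset=6, physical=[k,I,E,e,C,F,b,H,B], logical=[b,H,B,k,I,E,e,C,F]
After op 9 (replace(2, 'c')): offset=6, physical=[k,I,E,e,C,F,b,H,c], logical=[b,H,c,k,I,E,e,C,F]
After op 10 (rotate(-3)): offset=3, physical=[k,I,E,e,C,F,b,H,c], logical=[e,C,F,b,H,c,k,I,E]
After op 11 (rotate(+2)): offset=5, physical=[k,I,E,e,C,F,b,H,c], logical=[F,b,H,c,k,I,E,e,C]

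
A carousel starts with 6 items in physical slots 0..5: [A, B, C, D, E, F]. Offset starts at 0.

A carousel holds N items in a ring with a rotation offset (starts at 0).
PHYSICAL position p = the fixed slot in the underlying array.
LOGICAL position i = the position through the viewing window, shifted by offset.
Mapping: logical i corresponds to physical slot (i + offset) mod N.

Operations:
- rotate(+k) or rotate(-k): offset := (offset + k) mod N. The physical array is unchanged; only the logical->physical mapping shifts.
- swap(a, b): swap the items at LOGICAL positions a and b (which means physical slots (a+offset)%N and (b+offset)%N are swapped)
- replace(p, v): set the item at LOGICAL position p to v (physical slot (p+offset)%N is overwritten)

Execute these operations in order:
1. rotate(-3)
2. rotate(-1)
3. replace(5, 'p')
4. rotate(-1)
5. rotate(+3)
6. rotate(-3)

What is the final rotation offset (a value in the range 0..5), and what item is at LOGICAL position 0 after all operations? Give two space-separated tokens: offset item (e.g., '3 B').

After op 1 (rotate(-3)): offset=3, physical=[A,B,C,D,E,F], logical=[D,E,F,A,B,C]
After op 2 (rotate(-1)): offset=2, physical=[A,B,C,D,E,F], logical=[C,D,E,F,A,B]
After op 3 (replace(5, 'p')): offset=2, physical=[A,p,C,D,E,F], logical=[C,D,E,F,A,p]
After op 4 (rotate(-1)): offset=1, physical=[A,p,C,D,E,F], logical=[p,C,D,E,F,A]
After op 5 (rotate(+3)): offset=4, physical=[A,p,C,D,E,F], logical=[E,F,A,p,C,D]
After op 6 (rotate(-3)): offset=1, physical=[A,p,C,D,E,F], logical=[p,C,D,E,F,A]

Answer: 1 p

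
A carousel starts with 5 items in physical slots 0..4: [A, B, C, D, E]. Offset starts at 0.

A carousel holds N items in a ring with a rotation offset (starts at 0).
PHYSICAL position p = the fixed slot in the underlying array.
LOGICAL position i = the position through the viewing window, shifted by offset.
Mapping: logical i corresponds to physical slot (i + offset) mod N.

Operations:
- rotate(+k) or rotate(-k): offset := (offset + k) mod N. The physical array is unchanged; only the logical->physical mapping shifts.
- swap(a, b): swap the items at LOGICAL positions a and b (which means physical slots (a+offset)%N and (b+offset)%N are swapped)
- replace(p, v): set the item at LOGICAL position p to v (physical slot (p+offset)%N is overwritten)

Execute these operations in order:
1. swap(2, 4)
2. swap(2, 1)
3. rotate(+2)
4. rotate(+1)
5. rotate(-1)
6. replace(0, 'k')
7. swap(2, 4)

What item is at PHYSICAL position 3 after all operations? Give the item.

After op 1 (swap(2, 4)): offset=0, physical=[A,B,E,D,C], logical=[A,B,E,D,C]
After op 2 (swap(2, 1)): offset=0, physical=[A,E,B,D,C], logical=[A,E,B,D,C]
After op 3 (rotate(+2)): offset=2, physical=[A,E,B,D,C], logical=[B,D,C,A,E]
After op 4 (rotate(+1)): offset=3, physical=[A,E,B,D,C], logical=[D,C,A,E,B]
After op 5 (rotate(-1)): offset=2, physical=[A,E,B,D,C], logical=[B,D,C,A,E]
After op 6 (replace(0, 'k')): offset=2, physical=[A,E,k,D,C], logical=[k,D,C,A,E]
After op 7 (swap(2, 4)): offset=2, physical=[A,C,k,D,E], logical=[k,D,E,A,C]

Answer: D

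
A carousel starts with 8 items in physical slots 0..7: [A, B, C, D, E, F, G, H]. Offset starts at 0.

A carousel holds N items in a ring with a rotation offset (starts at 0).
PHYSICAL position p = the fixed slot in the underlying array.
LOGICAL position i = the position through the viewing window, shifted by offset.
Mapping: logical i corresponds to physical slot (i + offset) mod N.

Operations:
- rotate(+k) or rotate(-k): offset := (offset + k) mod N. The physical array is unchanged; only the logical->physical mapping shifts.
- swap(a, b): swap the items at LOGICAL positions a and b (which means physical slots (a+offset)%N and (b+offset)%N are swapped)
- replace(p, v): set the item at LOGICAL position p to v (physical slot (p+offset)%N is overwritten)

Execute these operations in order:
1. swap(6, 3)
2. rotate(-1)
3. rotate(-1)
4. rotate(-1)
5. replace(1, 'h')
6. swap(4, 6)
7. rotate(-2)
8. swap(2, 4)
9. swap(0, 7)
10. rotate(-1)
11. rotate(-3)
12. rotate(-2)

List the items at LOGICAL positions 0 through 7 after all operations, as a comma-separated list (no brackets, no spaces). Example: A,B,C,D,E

Answer: H,h,F,A,G,B,C,E

Derivation:
After op 1 (swap(6, 3)): offset=0, physical=[A,B,C,G,E,F,D,H], logical=[A,B,C,G,E,F,D,H]
After op 2 (rotate(-1)): offset=7, physical=[A,B,C,G,E,F,D,H], logical=[H,A,B,C,G,E,F,D]
After op 3 (rotate(-1)): offset=6, physical=[A,B,C,G,E,F,D,H], logical=[D,H,A,B,C,G,E,F]
After op 4 (rotate(-1)): offset=5, physical=[A,B,C,G,E,F,D,H], logical=[F,D,H,A,B,C,G,E]
After op 5 (replace(1, 'h')): offset=5, physical=[A,B,C,G,E,F,h,H], logical=[F,h,H,A,B,C,G,E]
After op 6 (swap(4, 6)): offset=5, physical=[A,G,C,B,E,F,h,H], logical=[F,h,H,A,G,C,B,E]
After op 7 (rotate(-2)): offset=3, physical=[A,G,C,B,E,F,h,H], logical=[B,E,F,h,H,A,G,C]
After op 8 (swap(2, 4)): offset=3, physical=[A,G,C,B,E,H,h,F], logical=[B,E,H,h,F,A,G,C]
After op 9 (swap(0, 7)): offset=3, physical=[A,G,B,C,E,H,h,F], logical=[C,E,H,h,F,A,G,B]
After op 10 (rotate(-1)): offset=2, physical=[A,G,B,C,E,H,h,F], logical=[B,C,E,H,h,F,A,G]
After op 11 (rotate(-3)): offset=7, physical=[A,G,B,C,E,H,h,F], logical=[F,A,G,B,C,E,H,h]
After op 12 (rotate(-2)): offset=5, physical=[A,G,B,C,E,H,h,F], logical=[H,h,F,A,G,B,C,E]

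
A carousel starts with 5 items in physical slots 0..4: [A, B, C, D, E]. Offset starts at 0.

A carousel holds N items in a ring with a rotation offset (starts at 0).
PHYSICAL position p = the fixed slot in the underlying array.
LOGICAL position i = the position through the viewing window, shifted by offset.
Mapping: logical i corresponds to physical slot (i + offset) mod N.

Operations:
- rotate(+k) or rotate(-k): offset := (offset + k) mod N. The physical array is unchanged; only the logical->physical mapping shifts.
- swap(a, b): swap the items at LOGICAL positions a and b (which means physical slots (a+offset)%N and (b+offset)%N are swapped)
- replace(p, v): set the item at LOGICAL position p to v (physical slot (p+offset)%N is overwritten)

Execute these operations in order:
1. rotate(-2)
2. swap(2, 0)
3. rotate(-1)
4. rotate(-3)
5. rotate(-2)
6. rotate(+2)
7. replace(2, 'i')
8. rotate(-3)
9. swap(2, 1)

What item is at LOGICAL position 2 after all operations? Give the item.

Answer: C

Derivation:
After op 1 (rotate(-2)): offset=3, physical=[A,B,C,D,E], logical=[D,E,A,B,C]
After op 2 (swap(2, 0)): offset=3, physical=[D,B,C,A,E], logical=[A,E,D,B,C]
After op 3 (rotate(-1)): offset=2, physical=[D,B,C,A,E], logical=[C,A,E,D,B]
After op 4 (rotate(-3)): offset=4, physical=[D,B,C,A,E], logical=[E,D,B,C,A]
After op 5 (rotate(-2)): offset=2, physical=[D,B,C,A,E], logical=[C,A,E,D,B]
After op 6 (rotate(+2)): offset=4, physical=[D,B,C,A,E], logical=[E,D,B,C,A]
After op 7 (replace(2, 'i')): offset=4, physical=[D,i,C,A,E], logical=[E,D,i,C,A]
After op 8 (rotate(-3)): offset=1, physical=[D,i,C,A,E], logical=[i,C,A,E,D]
After op 9 (swap(2, 1)): offset=1, physical=[D,i,A,C,E], logical=[i,A,C,E,D]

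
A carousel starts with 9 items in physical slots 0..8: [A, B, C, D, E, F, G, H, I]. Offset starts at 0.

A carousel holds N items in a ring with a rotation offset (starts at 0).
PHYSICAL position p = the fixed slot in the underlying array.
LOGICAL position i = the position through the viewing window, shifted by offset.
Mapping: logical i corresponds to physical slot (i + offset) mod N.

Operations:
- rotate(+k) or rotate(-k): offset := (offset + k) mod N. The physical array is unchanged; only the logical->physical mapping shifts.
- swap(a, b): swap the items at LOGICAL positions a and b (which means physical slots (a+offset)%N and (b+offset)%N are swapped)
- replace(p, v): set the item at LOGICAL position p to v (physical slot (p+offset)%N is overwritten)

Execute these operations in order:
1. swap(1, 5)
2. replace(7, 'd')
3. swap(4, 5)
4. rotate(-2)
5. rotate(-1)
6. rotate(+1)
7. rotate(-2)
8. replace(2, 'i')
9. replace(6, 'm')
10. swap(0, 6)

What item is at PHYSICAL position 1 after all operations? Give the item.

After op 1 (swap(1, 5)): offset=0, physical=[A,F,C,D,E,B,G,H,I], logical=[A,F,C,D,E,B,G,H,I]
After op 2 (replace(7, 'd')): offset=0, physical=[A,F,C,D,E,B,G,d,I], logical=[A,F,C,D,E,B,G,d,I]
After op 3 (swap(4, 5)): offset=0, physical=[A,F,C,D,B,E,G,d,I], logical=[A,F,C,D,B,E,G,d,I]
After op 4 (rotate(-2)): offset=7, physical=[A,F,C,D,B,E,G,d,I], logical=[d,I,A,F,C,D,B,E,G]
After op 5 (rotate(-1)): offset=6, physical=[A,F,C,D,B,E,G,d,I], logical=[G,d,I,A,F,C,D,B,E]
After op 6 (rotate(+1)): offset=7, physical=[A,F,C,D,B,E,G,d,I], logical=[d,I,A,F,C,D,B,E,G]
After op 7 (rotate(-2)): offset=5, physical=[A,F,C,D,B,E,G,d,I], logical=[E,G,d,I,A,F,C,D,B]
After op 8 (replace(2, 'i')): offset=5, physical=[A,F,C,D,B,E,G,i,I], logical=[E,G,i,I,A,F,C,D,B]
After op 9 (replace(6, 'm')): offset=5, physical=[A,F,m,D,B,E,G,i,I], logical=[E,G,i,I,A,F,m,D,B]
After op 10 (swap(0, 6)): offset=5, physical=[A,F,E,D,B,m,G,i,I], logical=[m,G,i,I,A,F,E,D,B]

Answer: F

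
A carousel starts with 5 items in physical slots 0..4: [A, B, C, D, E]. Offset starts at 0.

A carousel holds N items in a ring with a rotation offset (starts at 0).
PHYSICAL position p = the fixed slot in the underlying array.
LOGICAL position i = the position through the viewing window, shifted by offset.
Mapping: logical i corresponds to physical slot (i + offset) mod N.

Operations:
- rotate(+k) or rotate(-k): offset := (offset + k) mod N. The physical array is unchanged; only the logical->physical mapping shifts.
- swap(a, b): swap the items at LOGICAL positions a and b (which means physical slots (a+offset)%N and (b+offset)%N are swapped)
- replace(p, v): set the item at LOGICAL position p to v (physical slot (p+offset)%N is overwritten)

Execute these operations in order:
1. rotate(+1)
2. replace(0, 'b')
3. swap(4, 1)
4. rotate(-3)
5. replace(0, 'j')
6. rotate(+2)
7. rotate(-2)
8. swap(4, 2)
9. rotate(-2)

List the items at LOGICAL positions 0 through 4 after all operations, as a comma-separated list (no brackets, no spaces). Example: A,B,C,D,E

After op 1 (rotate(+1)): offset=1, physical=[A,B,C,D,E], logical=[B,C,D,E,A]
After op 2 (replace(0, 'b')): offset=1, physical=[A,b,C,D,E], logical=[b,C,D,E,A]
After op 3 (swap(4, 1)): offset=1, physical=[C,b,A,D,E], logical=[b,A,D,E,C]
After op 4 (rotate(-3)): offset=3, physical=[C,b,A,D,E], logical=[D,E,C,b,A]
After op 5 (replace(0, 'j')): offset=3, physical=[C,b,A,j,E], logical=[j,E,C,b,A]
After op 6 (rotate(+2)): offset=0, physical=[C,b,A,j,E], logical=[C,b,A,j,E]
After op 7 (rotate(-2)): offset=3, physical=[C,b,A,j,E], logical=[j,E,C,b,A]
After op 8 (swap(4, 2)): offset=3, physical=[A,b,C,j,E], logical=[j,E,A,b,C]
After op 9 (rotate(-2)): offset=1, physical=[A,b,C,j,E], logical=[b,C,j,E,A]

Answer: b,C,j,E,A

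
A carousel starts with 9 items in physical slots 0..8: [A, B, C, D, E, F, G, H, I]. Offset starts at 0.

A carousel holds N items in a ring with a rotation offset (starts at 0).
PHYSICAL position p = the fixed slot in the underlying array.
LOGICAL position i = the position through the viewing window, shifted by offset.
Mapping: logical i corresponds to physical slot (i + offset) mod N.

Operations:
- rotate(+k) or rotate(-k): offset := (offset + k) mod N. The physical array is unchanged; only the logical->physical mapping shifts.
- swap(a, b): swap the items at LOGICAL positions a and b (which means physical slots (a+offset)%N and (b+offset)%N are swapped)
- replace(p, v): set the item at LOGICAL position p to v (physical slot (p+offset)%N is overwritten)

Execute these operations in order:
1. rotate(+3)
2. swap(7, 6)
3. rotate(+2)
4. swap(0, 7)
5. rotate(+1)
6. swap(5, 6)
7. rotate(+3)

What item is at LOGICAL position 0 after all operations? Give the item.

Answer: B

Derivation:
After op 1 (rotate(+3)): offset=3, physical=[A,B,C,D,E,F,G,H,I], logical=[D,E,F,G,H,I,A,B,C]
After op 2 (swap(7, 6)): offset=3, physical=[B,A,C,D,E,F,G,H,I], logical=[D,E,F,G,H,I,B,A,C]
After op 3 (rotate(+2)): offset=5, physical=[B,A,C,D,E,F,G,H,I], logical=[F,G,H,I,B,A,C,D,E]
After op 4 (swap(0, 7)): offset=5, physical=[B,A,C,F,E,D,G,H,I], logical=[D,G,H,I,B,A,C,F,E]
After op 5 (rotate(+1)): offset=6, physical=[B,A,C,F,E,D,G,H,I], logical=[G,H,I,B,A,C,F,E,D]
After op 6 (swap(5, 6)): offset=6, physical=[B,A,F,C,E,D,G,H,I], logical=[G,H,I,B,A,F,C,E,D]
After op 7 (rotate(+3)): offset=0, physical=[B,A,F,C,E,D,G,H,I], logical=[B,A,F,C,E,D,G,H,I]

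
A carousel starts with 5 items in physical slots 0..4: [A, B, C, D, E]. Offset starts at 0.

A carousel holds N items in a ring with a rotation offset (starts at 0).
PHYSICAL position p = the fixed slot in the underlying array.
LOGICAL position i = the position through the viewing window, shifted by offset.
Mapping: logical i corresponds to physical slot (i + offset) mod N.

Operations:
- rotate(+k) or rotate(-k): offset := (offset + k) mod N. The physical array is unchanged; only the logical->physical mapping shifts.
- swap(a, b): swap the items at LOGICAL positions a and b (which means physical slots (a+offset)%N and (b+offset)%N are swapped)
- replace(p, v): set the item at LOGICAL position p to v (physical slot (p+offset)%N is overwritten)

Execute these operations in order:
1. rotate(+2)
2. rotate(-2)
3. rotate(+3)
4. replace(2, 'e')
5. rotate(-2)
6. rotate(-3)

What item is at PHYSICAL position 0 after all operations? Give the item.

After op 1 (rotate(+2)): offset=2, physical=[A,B,C,D,E], logical=[C,D,E,A,B]
After op 2 (rotate(-2)): offset=0, physical=[A,B,C,D,E], logical=[A,B,C,D,E]
After op 3 (rotate(+3)): offset=3, physical=[A,B,C,D,E], logical=[D,E,A,B,C]
After op 4 (replace(2, 'e')): offset=3, physical=[e,B,C,D,E], logical=[D,E,e,B,C]
After op 5 (rotate(-2)): offset=1, physical=[e,B,C,D,E], logical=[B,C,D,E,e]
After op 6 (rotate(-3)): offset=3, physical=[e,B,C,D,E], logical=[D,E,e,B,C]

Answer: e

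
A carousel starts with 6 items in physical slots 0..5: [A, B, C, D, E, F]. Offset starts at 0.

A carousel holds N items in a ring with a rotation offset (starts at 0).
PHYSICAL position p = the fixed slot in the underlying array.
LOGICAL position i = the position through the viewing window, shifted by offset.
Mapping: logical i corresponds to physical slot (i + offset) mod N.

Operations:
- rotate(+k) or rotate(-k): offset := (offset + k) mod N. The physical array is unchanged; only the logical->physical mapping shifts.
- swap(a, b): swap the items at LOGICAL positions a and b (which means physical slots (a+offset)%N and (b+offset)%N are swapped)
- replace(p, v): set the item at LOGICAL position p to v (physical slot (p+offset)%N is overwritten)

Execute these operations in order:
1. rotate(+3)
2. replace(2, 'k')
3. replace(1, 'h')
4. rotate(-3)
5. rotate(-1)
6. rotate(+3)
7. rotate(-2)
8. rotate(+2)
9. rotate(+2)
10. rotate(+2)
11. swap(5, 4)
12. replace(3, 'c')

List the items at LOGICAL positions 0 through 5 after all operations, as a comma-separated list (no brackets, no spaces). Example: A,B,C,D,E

Answer: A,B,C,c,k,h

Derivation:
After op 1 (rotate(+3)): offset=3, physical=[A,B,C,D,E,F], logical=[D,E,F,A,B,C]
After op 2 (replace(2, 'k')): offset=3, physical=[A,B,C,D,E,k], logical=[D,E,k,A,B,C]
After op 3 (replace(1, 'h')): offset=3, physical=[A,B,C,D,h,k], logical=[D,h,k,A,B,C]
After op 4 (rotate(-3)): offset=0, physical=[A,B,C,D,h,k], logical=[A,B,C,D,h,k]
After op 5 (rotate(-1)): offset=5, physical=[A,B,C,D,h,k], logical=[k,A,B,C,D,h]
After op 6 (rotate(+3)): offset=2, physical=[A,B,C,D,h,k], logical=[C,D,h,k,A,B]
After op 7 (rotate(-2)): offset=0, physical=[A,B,C,D,h,k], logical=[A,B,C,D,h,k]
After op 8 (rotate(+2)): offset=2, physical=[A,B,C,D,h,k], logical=[C,D,h,k,A,B]
After op 9 (rotate(+2)): offset=4, physical=[A,B,C,D,h,k], logical=[h,k,A,B,C,D]
After op 10 (rotate(+2)): offset=0, physical=[A,B,C,D,h,k], logical=[A,B,C,D,h,k]
After op 11 (swap(5, 4)): offset=0, physical=[A,B,C,D,k,h], logical=[A,B,C,D,k,h]
After op 12 (replace(3, 'c')): offset=0, physical=[A,B,C,c,k,h], logical=[A,B,C,c,k,h]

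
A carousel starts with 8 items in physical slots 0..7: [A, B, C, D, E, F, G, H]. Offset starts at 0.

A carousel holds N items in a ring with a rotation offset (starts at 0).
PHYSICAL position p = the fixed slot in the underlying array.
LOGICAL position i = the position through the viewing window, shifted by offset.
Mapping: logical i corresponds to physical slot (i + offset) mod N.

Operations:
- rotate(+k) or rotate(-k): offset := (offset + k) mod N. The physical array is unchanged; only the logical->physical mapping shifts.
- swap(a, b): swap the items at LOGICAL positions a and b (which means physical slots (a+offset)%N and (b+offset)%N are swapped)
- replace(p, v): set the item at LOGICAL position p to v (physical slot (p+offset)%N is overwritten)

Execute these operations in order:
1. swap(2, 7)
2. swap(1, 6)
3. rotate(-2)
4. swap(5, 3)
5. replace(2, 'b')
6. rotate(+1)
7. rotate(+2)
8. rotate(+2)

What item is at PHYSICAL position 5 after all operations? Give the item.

Answer: F

Derivation:
After op 1 (swap(2, 7)): offset=0, physical=[A,B,H,D,E,F,G,C], logical=[A,B,H,D,E,F,G,C]
After op 2 (swap(1, 6)): offset=0, physical=[A,G,H,D,E,F,B,C], logical=[A,G,H,D,E,F,B,C]
After op 3 (rotate(-2)): offset=6, physical=[A,G,H,D,E,F,B,C], logical=[B,C,A,G,H,D,E,F]
After op 4 (swap(5, 3)): offset=6, physical=[A,D,H,G,E,F,B,C], logical=[B,C,A,D,H,G,E,F]
After op 5 (replace(2, 'b')): offset=6, physical=[b,D,H,G,E,F,B,C], logical=[B,C,b,D,H,G,E,F]
After op 6 (rotate(+1)): offset=7, physical=[b,D,H,G,E,F,B,C], logical=[C,b,D,H,G,E,F,B]
After op 7 (rotate(+2)): offset=1, physical=[b,D,H,G,E,F,B,C], logical=[D,H,G,E,F,B,C,b]
After op 8 (rotate(+2)): offset=3, physical=[b,D,H,G,E,F,B,C], logical=[G,E,F,B,C,b,D,H]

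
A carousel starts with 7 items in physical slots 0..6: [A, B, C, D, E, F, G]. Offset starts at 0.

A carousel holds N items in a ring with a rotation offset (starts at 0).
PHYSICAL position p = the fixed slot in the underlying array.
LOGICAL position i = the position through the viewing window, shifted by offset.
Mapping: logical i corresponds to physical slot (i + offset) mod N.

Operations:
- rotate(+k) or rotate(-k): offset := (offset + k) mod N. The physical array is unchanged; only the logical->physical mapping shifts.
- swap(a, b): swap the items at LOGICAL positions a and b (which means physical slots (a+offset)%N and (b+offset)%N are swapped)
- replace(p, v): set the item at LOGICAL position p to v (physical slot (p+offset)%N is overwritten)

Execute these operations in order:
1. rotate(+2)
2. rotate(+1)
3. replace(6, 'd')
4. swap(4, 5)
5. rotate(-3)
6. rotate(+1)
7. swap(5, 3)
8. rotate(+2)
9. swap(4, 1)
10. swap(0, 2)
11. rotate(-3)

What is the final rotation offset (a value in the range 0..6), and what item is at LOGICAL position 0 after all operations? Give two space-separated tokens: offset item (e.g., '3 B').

Answer: 0 G

Derivation:
After op 1 (rotate(+2)): offset=2, physical=[A,B,C,D,E,F,G], logical=[C,D,E,F,G,A,B]
After op 2 (rotate(+1)): offset=3, physical=[A,B,C,D,E,F,G], logical=[D,E,F,G,A,B,C]
After op 3 (replace(6, 'd')): offset=3, physical=[A,B,d,D,E,F,G], logical=[D,E,F,G,A,B,d]
After op 4 (swap(4, 5)): offset=3, physical=[B,A,d,D,E,F,G], logical=[D,E,F,G,B,A,d]
After op 5 (rotate(-3)): offset=0, physical=[B,A,d,D,E,F,G], logical=[B,A,d,D,E,F,G]
After op 6 (rotate(+1)): offset=1, physical=[B,A,d,D,E,F,G], logical=[A,d,D,E,F,G,B]
After op 7 (swap(5, 3)): offset=1, physical=[B,A,d,D,G,F,E], logical=[A,d,D,G,F,E,B]
After op 8 (rotate(+2)): offset=3, physical=[B,A,d,D,G,F,E], logical=[D,G,F,E,B,A,d]
After op 9 (swap(4, 1)): offset=3, physical=[G,A,d,D,B,F,E], logical=[D,B,F,E,G,A,d]
After op 10 (swap(0, 2)): offset=3, physical=[G,A,d,F,B,D,E], logical=[F,B,D,E,G,A,d]
After op 11 (rotate(-3)): offset=0, physical=[G,A,d,F,B,D,E], logical=[G,A,d,F,B,D,E]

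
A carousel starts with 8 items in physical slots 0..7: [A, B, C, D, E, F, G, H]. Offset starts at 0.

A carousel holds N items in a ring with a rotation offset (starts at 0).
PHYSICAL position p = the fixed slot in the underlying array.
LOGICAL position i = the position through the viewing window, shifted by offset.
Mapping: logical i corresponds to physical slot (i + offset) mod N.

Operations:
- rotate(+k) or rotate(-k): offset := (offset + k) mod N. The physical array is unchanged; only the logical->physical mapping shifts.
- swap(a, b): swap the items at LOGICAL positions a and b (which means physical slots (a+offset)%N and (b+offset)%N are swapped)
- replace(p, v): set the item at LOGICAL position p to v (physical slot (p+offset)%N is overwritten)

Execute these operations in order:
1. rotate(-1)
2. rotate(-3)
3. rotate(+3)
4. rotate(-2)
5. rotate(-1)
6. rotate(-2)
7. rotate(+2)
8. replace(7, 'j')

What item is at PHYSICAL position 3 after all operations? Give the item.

Answer: j

Derivation:
After op 1 (rotate(-1)): offset=7, physical=[A,B,C,D,E,F,G,H], logical=[H,A,B,C,D,E,F,G]
After op 2 (rotate(-3)): offset=4, physical=[A,B,C,D,E,F,G,H], logical=[E,F,G,H,A,B,C,D]
After op 3 (rotate(+3)): offset=7, physical=[A,B,C,D,E,F,G,H], logical=[H,A,B,C,D,E,F,G]
After op 4 (rotate(-2)): offset=5, physical=[A,B,C,D,E,F,G,H], logical=[F,G,H,A,B,C,D,E]
After op 5 (rotate(-1)): offset=4, physical=[A,B,C,D,E,F,G,H], logical=[E,F,G,H,A,B,C,D]
After op 6 (rotate(-2)): offset=2, physical=[A,B,C,D,E,F,G,H], logical=[C,D,E,F,G,H,A,B]
After op 7 (rotate(+2)): offset=4, physical=[A,B,C,D,E,F,G,H], logical=[E,F,G,H,A,B,C,D]
After op 8 (replace(7, 'j')): offset=4, physical=[A,B,C,j,E,F,G,H], logical=[E,F,G,H,A,B,C,j]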